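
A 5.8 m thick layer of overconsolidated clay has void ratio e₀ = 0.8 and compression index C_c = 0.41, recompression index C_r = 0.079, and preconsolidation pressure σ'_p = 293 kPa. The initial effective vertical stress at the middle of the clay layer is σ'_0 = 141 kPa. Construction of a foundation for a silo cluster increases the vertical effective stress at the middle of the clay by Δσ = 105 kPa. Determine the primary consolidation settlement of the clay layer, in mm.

Final effective stress: σ'_f = 141 + 105 = 246 kPa.
σ'_f = 246 ≤ σ'_p = 293 kPa, so the clay remains overconsolidated and only the recompression index applies:
S_c = C_r·H/(1+e₀)·log₁₀(σ'_f/σ'_0) = 0.079×5.8/1.8×log₁₀(246/141)
    = 0.25455 × 0.24172 = 0.06153 m

S_c ≈ 61.5 mm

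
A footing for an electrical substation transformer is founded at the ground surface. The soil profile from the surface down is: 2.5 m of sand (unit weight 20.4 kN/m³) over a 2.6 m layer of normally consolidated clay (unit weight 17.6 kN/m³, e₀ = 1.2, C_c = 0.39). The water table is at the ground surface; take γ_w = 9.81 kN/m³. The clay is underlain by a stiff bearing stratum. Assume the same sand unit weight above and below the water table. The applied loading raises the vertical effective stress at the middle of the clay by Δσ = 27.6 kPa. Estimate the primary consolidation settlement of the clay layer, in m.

S_c ≈ 0.112 m

Mid-depth of clay below the ground surface: z = 2.5 + 2.6/2 = 3.8 m.
Total vertical stress at mid-clay: σ_v = 20.4×2.5 + 17.6×1.3 = 73.88 kPa.
Pore pressure: u = 9.81×(3.8 − 0) = 37.278 kPa.
Initial effective stress: σ'_0 = σ_v − u = 73.88 − 37.278 = 36.602 kPa.
Final effective stress: σ'_f = σ'_0 + Δσ = 36.602 + 27.6 = 64.202 kPa.
Normally consolidated clay, so the full stress increment lies on the virgin compression line:
S_c = C_c·H/(1+e₀)·log₁₀(σ'_f/σ'_0) = 0.39×2.6/(1+1.2)×log₁₀(64.202/36.602)
    = 0.46091 × 0.24404 = 0.1125 m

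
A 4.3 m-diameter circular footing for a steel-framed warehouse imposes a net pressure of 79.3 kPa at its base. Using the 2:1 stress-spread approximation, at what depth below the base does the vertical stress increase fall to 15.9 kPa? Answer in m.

z ≈ 5.3 m

2:1 spreading — at depth z the loaded area has grown by z in each plan dimension:
qD²/(D+z)² = Δσ_z ⇒ z = D(√(q/Δσ_z) − 1) = 4.3×(√(79.3/15.9) − 1) = 5.303 m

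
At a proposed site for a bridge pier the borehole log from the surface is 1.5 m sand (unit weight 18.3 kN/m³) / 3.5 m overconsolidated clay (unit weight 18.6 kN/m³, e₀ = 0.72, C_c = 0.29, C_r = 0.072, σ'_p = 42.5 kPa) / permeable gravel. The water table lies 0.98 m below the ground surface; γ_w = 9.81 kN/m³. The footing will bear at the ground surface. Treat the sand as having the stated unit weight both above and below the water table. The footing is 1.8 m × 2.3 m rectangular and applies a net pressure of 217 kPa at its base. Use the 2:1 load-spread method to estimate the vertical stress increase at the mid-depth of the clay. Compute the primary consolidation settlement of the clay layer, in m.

Mid-depth of clay below the ground surface: z = 1.5 + 3.5/2 = 3.25 m.
Total vertical stress at mid-clay: σ_v = 18.3×1.5 + 18.6×1.75 = 60 kPa.
Pore pressure: u = 9.81×(3.25 − 0.98) = 22.269 kPa.
Initial effective stress: σ'_0 = σ_v − u = 60 − 22.269 = 37.731 kPa.
Stress increase at mid-clay by the 2:1 spreading method:
Δσ = qBL/((B+z)(L+z)) = 217×1.8×2.3/((1.8+3.25)(2.3+3.25)) = 32.054 kPa
Final effective stress: σ'_f = 37.731 + 32.054 = 69.785 kPa.
σ'_f = 69.785 > σ'_p = 42.5 kPa, so the stress path crosses the preconsolidation pressure — recompression up to σ'_p, then virgin compression beyond:
S_c = H/(1+e₀)·[C_r·log₁₀(σ'_p/σ'_0) + C_c·log₁₀(σ'_f/σ'_p)]
    = 3.5/1.72 × [0.072×log₁₀(42.5/37.731) + 0.29×log₁₀(69.785/42.5)]
    = 2.0349 × [0.0037217 + 0.062458] = 0.1347 m

S_c ≈ 0.135 m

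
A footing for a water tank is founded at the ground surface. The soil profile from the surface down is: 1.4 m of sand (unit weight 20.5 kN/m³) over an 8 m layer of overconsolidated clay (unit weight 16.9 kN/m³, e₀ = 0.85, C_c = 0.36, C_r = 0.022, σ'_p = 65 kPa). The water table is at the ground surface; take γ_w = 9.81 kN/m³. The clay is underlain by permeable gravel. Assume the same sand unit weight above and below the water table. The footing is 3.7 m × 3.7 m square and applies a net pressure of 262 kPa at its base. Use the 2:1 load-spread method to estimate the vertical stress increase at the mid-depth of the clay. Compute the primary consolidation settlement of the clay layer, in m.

S_c ≈ 0.211 m

Mid-depth of clay below the ground surface: z = 1.4 + 8/2 = 5.4 m.
Total vertical stress at mid-clay: σ_v = 20.5×1.4 + 16.9×4 = 96.3 kPa.
Pore pressure: u = 9.81×(5.4 − 0) = 52.974 kPa.
Initial effective stress: σ'_0 = σ_v − u = 96.3 − 52.974 = 43.326 kPa.
Stress increase at mid-clay by the 2:1 spreading method:
Δσ = qBL/((B+z)(L+z)) = 262×3.7×3.7/((3.7+5.4)(3.7+5.4)) = 43.313 kPa
Final effective stress: σ'_f = 43.326 + 43.313 = 86.639 kPa.
σ'_f = 86.639 > σ'_p = 65 kPa, so the stress path crosses the preconsolidation pressure — recompression up to σ'_p, then virgin compression beyond:
S_c = H/(1+e₀)·[C_r·log₁₀(σ'_p/σ'_0) + C_c·log₁₀(σ'_f/σ'_p)]
    = 8/1.85 × [0.022×log₁₀(65/43.326) + 0.36×log₁₀(86.639/65)]
    = 4.3243 × [0.0038756 + 0.044928] = 0.211 m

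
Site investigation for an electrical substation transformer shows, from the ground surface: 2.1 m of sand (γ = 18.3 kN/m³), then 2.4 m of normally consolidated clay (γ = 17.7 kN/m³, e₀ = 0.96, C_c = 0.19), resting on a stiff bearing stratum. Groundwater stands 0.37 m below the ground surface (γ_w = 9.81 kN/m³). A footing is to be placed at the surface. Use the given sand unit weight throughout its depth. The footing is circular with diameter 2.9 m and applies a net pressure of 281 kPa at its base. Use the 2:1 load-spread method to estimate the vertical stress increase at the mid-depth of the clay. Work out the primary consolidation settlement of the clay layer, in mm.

S_c ≈ 111 mm

Mid-depth of clay below the ground surface: z = 2.1 + 2.4/2 = 3.3 m.
Total vertical stress at mid-clay: σ_v = 18.3×2.1 + 17.7×1.2 = 59.67 kPa.
Pore pressure: u = 9.81×(3.3 − 0.37) = 28.743 kPa.
Initial effective stress: σ'_0 = σ_v − u = 59.67 − 28.743 = 30.927 kPa.
Stress increase at mid-clay by the 2:1 spreading method:
Δσ ≈ qD²/(D+z)² = 281×2.9²/(2.9+3.3)² = 61.478 kPa
Final effective stress: σ'_f = σ'_0 + Δσ = 30.927 + 61.478 = 92.405 kPa.
Normally consolidated clay, so the full stress increment lies on the virgin compression line:
S_c = C_c·H/(1+e₀)·log₁₀(σ'_f/σ'_0) = 0.19×2.4/(1+0.96)×log₁₀(92.405/30.927)
    = 0.23265 × 0.47536 = 0.1106 m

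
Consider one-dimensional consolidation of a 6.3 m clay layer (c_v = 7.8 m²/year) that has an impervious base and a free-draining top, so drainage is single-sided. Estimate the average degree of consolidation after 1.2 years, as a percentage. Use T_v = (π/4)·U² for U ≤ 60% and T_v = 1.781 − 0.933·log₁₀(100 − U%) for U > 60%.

Drainage path length: H_d = H = 6.3 m (single drainage).
T_v = c_v·t/H_d² = 7.8×1.2/6.3² = 0.23583.
T_v = 0.23583 corresponds to the U ≤ 60% branch:
U = √(4T_v/π) = 0.548

U ≈ 54.8 %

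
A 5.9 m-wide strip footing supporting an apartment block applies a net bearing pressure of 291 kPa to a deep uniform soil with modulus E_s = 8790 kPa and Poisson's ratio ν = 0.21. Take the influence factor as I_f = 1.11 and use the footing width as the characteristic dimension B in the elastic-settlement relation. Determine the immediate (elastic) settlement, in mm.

Immediate (elastic) settlement: S_e = q·B·(1−ν²)/E_s · I_f.
S_e = 291 × 5.9 × (1 − 0.21²) / 8790 × 1.11
    = 291 × 5.9 × 0.9559 / 8790 × 1.11
    = 0.2072 m = 207.2 mm

S_e ≈ 207 mm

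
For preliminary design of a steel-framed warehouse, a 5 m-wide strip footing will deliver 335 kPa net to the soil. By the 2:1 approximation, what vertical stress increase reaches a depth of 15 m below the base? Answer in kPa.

Δσ_z ≈ 83.8 kPa

By the 2:1 method the load spreads at 1 horizontal : 2 vertical, so at depth z the loaded area has grown by z in each plan dimension:
Δσ = qB/(B+z) = 335×5/(5+15) = 83.75 kPa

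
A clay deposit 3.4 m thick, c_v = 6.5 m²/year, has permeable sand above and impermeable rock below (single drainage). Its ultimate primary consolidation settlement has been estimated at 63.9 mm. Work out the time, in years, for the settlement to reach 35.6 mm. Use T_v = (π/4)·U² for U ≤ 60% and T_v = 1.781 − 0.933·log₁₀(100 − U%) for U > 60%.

t ≈ 0.434 years

Drainage path length: H_d = H = 3.4 m (single drainage).
U = S(t)/S_ult = 35.6/63.9 = 0.5571.
U ≤ 60%: T_v = (π/4)·U² = (π/4)×0.55712² = 0.24377.
t = T_v·H_d²/c_v = 0.24377×3.4²/6.5 = 0.4335 years.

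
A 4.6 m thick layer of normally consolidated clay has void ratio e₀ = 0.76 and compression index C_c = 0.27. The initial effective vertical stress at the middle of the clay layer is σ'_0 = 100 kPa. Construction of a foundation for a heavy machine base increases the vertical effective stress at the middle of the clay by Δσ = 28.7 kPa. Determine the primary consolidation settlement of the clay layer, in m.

Final effective stress: σ'_f = σ'_0 + Δσ = 100 + 28.7 = 128.7 kPa.
Normally consolidated clay, so the full stress increment lies on the virgin compression line:
S_c = C_c·H/(1+e₀)·log₁₀(σ'_f/σ'_0) = 0.27×4.6/(1+0.76)×log₁₀(128.7/100)
    = 0.70568 × 0.10958 = 0.07733 m

S_c ≈ 0.0773 m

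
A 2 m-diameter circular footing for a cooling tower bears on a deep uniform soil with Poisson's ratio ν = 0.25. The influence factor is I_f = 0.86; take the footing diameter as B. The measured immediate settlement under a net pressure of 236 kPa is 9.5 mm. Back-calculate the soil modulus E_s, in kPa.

S_e = q·B·(1−ν²)/E_s · I_f  ⇒  E_s = q·B·(1−ν²)·I_f / S_e.
E_s = 236 × 2 × 0.9375 × 0.86 / 0.0095 = 40060 kPa

E_s ≈ 40100 kPa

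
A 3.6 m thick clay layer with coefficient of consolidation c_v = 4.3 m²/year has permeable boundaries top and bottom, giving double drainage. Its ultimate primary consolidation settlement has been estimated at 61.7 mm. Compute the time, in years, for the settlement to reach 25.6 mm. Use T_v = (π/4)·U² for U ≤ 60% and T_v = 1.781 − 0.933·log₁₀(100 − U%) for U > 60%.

Drainage path length: H_d = H/2 = 1.8 m (double drainage).
U = S(t)/S_ult = 25.6/61.7 = 0.4149.
U ≤ 60%: T_v = (π/4)·U² = (π/4)×0.41491² = 0.13521.
t = T_v·H_d²/c_v = 0.13521×1.8²/4.3 = 0.1019 years.

t ≈ 0.102 years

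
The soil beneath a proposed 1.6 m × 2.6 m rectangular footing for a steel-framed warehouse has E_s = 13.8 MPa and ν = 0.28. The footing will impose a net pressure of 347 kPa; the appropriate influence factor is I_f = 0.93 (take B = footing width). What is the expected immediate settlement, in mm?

S_e ≈ 34.5 mm

Immediate (elastic) settlement: S_e = q·B·(1−ν²)/E_s · I_f.
E_s = 13.8 MPa = 13800 kPa.
S_e = 347 × 1.6 × (1 − 0.28²) / 13800 × 0.93
    = 347 × 1.6 × 0.9216 / 13800 × 0.93
    = 0.03448 m = 34.48 mm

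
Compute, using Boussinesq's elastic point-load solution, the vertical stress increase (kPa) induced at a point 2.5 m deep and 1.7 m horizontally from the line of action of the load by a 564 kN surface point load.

Boussinesq vertical stress below a point load on an elastic half-space:
Δσ_z = 3P/(2πz²) · [1 + (r/z)²]^(−5/2)
r/z = 1.7/2.5 = 0.68; [1+(r/z)²]^(−5/2) = 0.38666.
Δσ_z = 3×564/(2π×2.5²) × 0.38666 = 43.086 × 0.38666 = 16.66 kPa

Δσ_z ≈ 16.7 kPa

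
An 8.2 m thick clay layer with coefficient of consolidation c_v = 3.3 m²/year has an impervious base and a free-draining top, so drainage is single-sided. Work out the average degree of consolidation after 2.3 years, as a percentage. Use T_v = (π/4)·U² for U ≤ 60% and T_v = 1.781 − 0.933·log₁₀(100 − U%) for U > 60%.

U ≈ 37.9 %

Drainage path length: H_d = H = 8.2 m (single drainage).
T_v = c_v·t/H_d² = 3.3×2.3/8.2² = 0.11288.
T_v = 0.11288 corresponds to the U ≤ 60% branch:
U = √(4T_v/π) = 0.3791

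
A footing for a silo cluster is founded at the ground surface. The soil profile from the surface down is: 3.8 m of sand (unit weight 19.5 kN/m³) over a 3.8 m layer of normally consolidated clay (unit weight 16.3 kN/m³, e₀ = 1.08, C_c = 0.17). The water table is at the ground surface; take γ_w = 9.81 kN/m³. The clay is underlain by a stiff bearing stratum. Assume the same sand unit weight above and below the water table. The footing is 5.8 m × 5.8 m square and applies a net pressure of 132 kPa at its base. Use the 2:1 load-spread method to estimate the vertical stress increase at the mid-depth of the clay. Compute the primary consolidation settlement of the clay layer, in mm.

S_c ≈ 70.2 mm

Mid-depth of clay below the ground surface: z = 3.8 + 3.8/2 = 5.7 m.
Total vertical stress at mid-clay: σ_v = 19.5×3.8 + 16.3×1.9 = 105.07 kPa.
Pore pressure: u = 9.81×(5.7 − 0) = 55.917 kPa.
Initial effective stress: σ'_0 = σ_v − u = 105.07 − 55.917 = 49.153 kPa.
Stress increase at mid-clay by the 2:1 spreading method:
Δσ = qBL/((B+z)(L+z)) = 132×5.8×5.8/((5.8+5.7)(5.8+5.7)) = 33.576 kPa
Final effective stress: σ'_f = σ'_0 + Δσ = 49.153 + 33.576 = 82.729 kPa.
Normally consolidated clay, so the full stress increment lies on the virgin compression line:
S_c = C_c·H/(1+e₀)·log₁₀(σ'_f/σ'_0) = 0.17×3.8/(1+1.08)×log₁₀(82.729/49.153)
    = 0.31058 × 0.22611 = 0.07023 m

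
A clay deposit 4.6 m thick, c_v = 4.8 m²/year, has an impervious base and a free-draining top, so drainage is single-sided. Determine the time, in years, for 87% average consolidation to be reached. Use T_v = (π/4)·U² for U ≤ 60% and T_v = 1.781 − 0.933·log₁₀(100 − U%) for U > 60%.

t ≈ 3.27 years

Drainage path length: H_d = H = 4.6 m (single drainage).
U > 60%: T_v = 1.781 − 0.933·log₁₀(100 − 87) = 0.74169.
t = T_v·H_d²/c_v = 0.74169×4.6²/4.8 = 3.27 years.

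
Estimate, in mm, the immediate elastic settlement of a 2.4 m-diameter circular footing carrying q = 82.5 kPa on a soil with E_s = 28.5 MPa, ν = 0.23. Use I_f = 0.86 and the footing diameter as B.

S_e ≈ 5.66 mm

Immediate (elastic) settlement: S_e = q·B·(1−ν²)/E_s · I_f.
E_s = 28.5 MPa = 28500 kPa.
S_e = 82.5 × 2.4 × (1 − 0.23²) / 28500 × 0.86
    = 82.5 × 2.4 × 0.9471 / 28500 × 0.86
    = 0.005659 m = 5.659 mm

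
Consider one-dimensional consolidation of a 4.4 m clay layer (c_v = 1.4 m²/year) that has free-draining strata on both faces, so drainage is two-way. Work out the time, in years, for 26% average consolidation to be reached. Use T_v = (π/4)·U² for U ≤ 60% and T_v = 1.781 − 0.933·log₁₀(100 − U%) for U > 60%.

Drainage path length: H_d = H/2 = 2.2 m (double drainage).
U ≤ 60%: T_v = (π/4)·U² = (π/4)×0.26² = 0.053093.
t = T_v·H_d²/c_v = 0.053093×2.2²/1.4 = 0.1836 years.

t ≈ 0.184 years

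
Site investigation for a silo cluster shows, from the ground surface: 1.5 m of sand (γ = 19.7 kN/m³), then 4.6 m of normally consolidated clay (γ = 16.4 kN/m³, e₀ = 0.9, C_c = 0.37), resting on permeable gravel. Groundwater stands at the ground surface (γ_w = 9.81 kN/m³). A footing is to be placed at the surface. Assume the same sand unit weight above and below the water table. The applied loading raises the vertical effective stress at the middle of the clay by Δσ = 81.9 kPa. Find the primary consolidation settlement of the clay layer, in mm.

Mid-depth of clay below the ground surface: z = 1.5 + 4.6/2 = 3.8 m.
Total vertical stress at mid-clay: σ_v = 19.7×1.5 + 16.4×2.3 = 67.27 kPa.
Pore pressure: u = 9.81×(3.8 − 0) = 37.278 kPa.
Initial effective stress: σ'_0 = σ_v − u = 67.27 − 37.278 = 29.992 kPa.
Final effective stress: σ'_f = σ'_0 + Δσ = 29.992 + 81.9 = 111.89 kPa.
Normally consolidated clay, so the full stress increment lies on the virgin compression line:
S_c = C_c·H/(1+e₀)·log₁₀(σ'_f/σ'_0) = 0.37×4.6/(1+0.9)×log₁₀(111.89/29.992)
    = 0.89579 × 0.57179 = 0.5122 m

S_c ≈ 512 mm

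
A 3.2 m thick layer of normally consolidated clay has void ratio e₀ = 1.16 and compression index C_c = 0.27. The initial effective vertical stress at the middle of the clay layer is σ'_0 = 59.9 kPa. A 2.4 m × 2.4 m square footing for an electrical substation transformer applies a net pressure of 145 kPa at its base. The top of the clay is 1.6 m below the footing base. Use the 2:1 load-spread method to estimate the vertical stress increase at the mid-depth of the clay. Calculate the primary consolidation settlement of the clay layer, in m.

S_c ≈ 0.0639 m

Mid-depth of clay below the footing base: z = 1.6 + 3.2/2 = 3.2 m.
Stress increase at mid-clay by the 2:1 spreading method:
Δσ = qBL/((B+z)(L+z)) = 145×2.4×2.4/((2.4+3.2)(2.4+3.2)) = 26.633 kPa
Final effective stress: σ'_f = σ'_0 + Δσ = 59.9 + 26.633 = 86.533 kPa.
Normally consolidated clay, so the full stress increment lies on the virgin compression line:
S_c = C_c·H/(1+e₀)·log₁₀(σ'_f/σ'_0) = 0.27×3.2/(1+1.16)×log₁₀(86.533/59.9)
    = 0.4 × 0.15975 = 0.0639 m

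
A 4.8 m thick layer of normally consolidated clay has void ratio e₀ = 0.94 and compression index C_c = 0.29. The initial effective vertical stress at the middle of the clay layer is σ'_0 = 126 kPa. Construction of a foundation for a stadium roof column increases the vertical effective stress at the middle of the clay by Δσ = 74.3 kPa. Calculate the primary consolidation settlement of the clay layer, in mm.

S_c ≈ 144 mm

Final effective stress: σ'_f = σ'_0 + Δσ = 126 + 74.3 = 200.3 kPa.
Normally consolidated clay, so the full stress increment lies on the virgin compression line:
S_c = C_c·H/(1+e₀)·log₁₀(σ'_f/σ'_0) = 0.29×4.8/(1+0.94)×log₁₀(200.3/126)
    = 0.71753 × 0.20131 = 0.1444 m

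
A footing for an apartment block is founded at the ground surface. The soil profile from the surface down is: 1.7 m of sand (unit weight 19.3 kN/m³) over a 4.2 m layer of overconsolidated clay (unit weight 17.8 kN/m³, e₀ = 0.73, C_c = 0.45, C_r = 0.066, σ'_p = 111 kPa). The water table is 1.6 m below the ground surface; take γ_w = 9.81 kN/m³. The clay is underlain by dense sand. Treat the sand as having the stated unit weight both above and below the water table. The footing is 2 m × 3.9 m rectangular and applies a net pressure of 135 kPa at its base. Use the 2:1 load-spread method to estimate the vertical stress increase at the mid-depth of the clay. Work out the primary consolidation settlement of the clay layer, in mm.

Mid-depth of clay below the ground surface: z = 1.7 + 4.2/2 = 3.8 m.
Total vertical stress at mid-clay: σ_v = 19.3×1.7 + 17.8×2.1 = 70.19 kPa.
Pore pressure: u = 9.81×(3.8 − 1.6) = 21.582 kPa.
Initial effective stress: σ'_0 = σ_v − u = 70.19 − 21.582 = 48.608 kPa.
Stress increase at mid-clay by the 2:1 spreading method:
Δσ = qBL/((B+z)(L+z)) = 135×2×3.9/((2+3.8)(3.9+3.8)) = 23.578 kPa
Final effective stress: σ'_f = 48.608 + 23.578 = 72.186 kPa.
σ'_f = 72.186 ≤ σ'_p = 111 kPa, so the clay remains overconsolidated and only the recompression index applies:
S_c = C_r·H/(1+e₀)·log₁₀(σ'_f/σ'_0) = 0.066×4.2/1.73×log₁₀(72.186/48.608)
    = 0.16023 × 0.17175 = 0.02752 m

S_c ≈ 27.5 mm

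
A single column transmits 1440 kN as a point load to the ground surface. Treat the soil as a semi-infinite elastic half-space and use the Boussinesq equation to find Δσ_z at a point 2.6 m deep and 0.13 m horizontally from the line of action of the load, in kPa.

Boussinesq vertical stress below a point load on an elastic half-space:
Δσ_z = 3P/(2πz²) · [1 + (r/z)²]^(−5/2)
r/z = 0.13/2.6 = 0.05; [1+(r/z)²]^(−5/2) = 0.99378.
Δσ_z = 3×1440/(2π×2.6²) × 0.99378 = 101.71 × 0.99378 = 101.1 kPa

Δσ_z ≈ 101 kPa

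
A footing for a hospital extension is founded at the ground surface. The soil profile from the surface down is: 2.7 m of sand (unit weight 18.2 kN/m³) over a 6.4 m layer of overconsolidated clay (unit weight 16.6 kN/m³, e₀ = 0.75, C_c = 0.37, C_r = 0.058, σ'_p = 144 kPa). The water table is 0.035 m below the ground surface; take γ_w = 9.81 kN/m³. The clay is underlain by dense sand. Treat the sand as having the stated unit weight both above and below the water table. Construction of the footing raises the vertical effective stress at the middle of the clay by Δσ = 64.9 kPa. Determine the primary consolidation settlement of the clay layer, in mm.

Mid-depth of clay below the ground surface: z = 2.7 + 6.4/2 = 5.9 m.
Total vertical stress at mid-clay: σ_v = 18.2×2.7 + 16.6×3.2 = 102.26 kPa.
Pore pressure: u = 9.81×(5.9 − 0.035) = 57.536 kPa.
Initial effective stress: σ'_0 = σ_v − u = 102.26 − 57.536 = 44.724 kPa.
Final effective stress: σ'_f = 44.724 + 64.9 = 109.62 kPa.
σ'_f = 109.62 ≤ σ'_p = 144 kPa, so the clay remains overconsolidated and only the recompression index applies:
S_c = C_r·H/(1+e₀)·log₁₀(σ'_f/σ'_0) = 0.058×6.4/1.75×log₁₀(109.62/44.724)
    = 0.21211 × 0.38935 = 0.08259 m

S_c ≈ 82.6 mm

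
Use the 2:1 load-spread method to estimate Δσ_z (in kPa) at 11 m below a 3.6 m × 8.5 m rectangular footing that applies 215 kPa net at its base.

Δσ_z ≈ 23.1 kPa

By the 2:1 method the load spreads at 1 horizontal : 2 vertical, so at depth z the loaded area has grown by z in each plan dimension:
Δσ = qBL/((B+z)(L+z)) = 215×3.6×8.5/((3.6+11)(8.5+11)) = 23.109 kPa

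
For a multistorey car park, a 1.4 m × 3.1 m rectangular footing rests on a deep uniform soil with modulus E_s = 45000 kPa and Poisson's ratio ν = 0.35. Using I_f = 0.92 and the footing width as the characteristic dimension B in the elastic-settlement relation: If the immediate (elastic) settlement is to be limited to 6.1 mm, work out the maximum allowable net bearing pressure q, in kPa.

S_e = q·B·(1−ν²)/E_s · I_f  ⇒  q = S_e·E_s / (B·(1−ν²)·I_f).
q = 0.0061 × 45000 / (1.4 × 0.8775 × 0.92) = 242.9 kPa

q ≈ 243 kPa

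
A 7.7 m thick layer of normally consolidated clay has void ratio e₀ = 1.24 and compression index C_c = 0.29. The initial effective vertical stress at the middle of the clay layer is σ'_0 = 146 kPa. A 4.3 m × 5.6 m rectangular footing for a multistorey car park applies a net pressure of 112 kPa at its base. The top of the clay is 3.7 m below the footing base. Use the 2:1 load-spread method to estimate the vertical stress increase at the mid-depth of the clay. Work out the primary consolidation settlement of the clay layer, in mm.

S_c ≈ 48.5 mm

Mid-depth of clay below the footing base: z = 3.7 + 7.7/2 = 7.55 m.
Stress increase at mid-clay by the 2:1 spreading method:
Δσ = qBL/((B+z)(L+z)) = 112×4.3×5.6/((4.3+7.55)(5.6+7.55)) = 17.307 kPa
Final effective stress: σ'_f = σ'_0 + Δσ = 146 + 17.307 = 163.31 kPa.
Normally consolidated clay, so the full stress increment lies on the virgin compression line:
S_c = C_c·H/(1+e₀)·log₁₀(σ'_f/σ'_0) = 0.29×7.7/(1+1.24)×log₁₀(163.31/146)
    = 0.99687 × 0.04866 = 0.04851 m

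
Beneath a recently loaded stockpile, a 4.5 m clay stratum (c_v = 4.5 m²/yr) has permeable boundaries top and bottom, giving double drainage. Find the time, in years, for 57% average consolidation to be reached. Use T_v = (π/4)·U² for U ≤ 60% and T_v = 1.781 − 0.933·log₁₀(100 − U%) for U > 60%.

Drainage path length: H_d = H/2 = 2.25 m (double drainage).
U ≤ 60%: T_v = (π/4)·U² = (π/4)×0.57² = 0.25518.
t = T_v·H_d²/c_v = 0.25518×2.25²/4.5 = 0.2871 years.

t ≈ 0.287 years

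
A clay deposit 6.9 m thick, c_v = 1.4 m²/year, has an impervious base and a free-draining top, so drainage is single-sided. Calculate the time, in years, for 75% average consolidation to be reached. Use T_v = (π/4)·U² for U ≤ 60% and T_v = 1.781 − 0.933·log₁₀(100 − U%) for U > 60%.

t ≈ 16.2 years

Drainage path length: H_d = H = 6.9 m (single drainage).
U > 60%: T_v = 1.781 − 0.933·log₁₀(100 − 75) = 0.47672.
t = T_v·H_d²/c_v = 0.47672×6.9²/1.4 = 16.21 years.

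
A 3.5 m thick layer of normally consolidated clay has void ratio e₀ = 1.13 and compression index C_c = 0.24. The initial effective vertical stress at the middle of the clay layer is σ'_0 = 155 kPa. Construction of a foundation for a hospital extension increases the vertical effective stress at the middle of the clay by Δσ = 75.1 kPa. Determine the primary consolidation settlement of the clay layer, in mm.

S_c ≈ 67.7 mm

Final effective stress: σ'_f = σ'_0 + Δσ = 155 + 75.1 = 230.1 kPa.
Normally consolidated clay, so the full stress increment lies on the virgin compression line:
S_c = C_c·H/(1+e₀)·log₁₀(σ'_f/σ'_0) = 0.24×3.5/(1+1.13)×log₁₀(230.1/155)
    = 0.39437 × 0.17158 = 0.06767 m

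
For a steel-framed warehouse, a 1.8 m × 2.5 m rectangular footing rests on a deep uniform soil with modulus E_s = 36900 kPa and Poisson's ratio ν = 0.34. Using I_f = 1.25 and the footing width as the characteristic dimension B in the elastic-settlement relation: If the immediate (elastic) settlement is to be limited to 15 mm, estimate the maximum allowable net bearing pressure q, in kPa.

q ≈ 278 kPa

S_e = q·B·(1−ν²)/E_s · I_f  ⇒  q = S_e·E_s / (B·(1−ν²)·I_f).
q = 0.015 × 36900 / (1.8 × 0.8844 × 1.25) = 278.2 kPa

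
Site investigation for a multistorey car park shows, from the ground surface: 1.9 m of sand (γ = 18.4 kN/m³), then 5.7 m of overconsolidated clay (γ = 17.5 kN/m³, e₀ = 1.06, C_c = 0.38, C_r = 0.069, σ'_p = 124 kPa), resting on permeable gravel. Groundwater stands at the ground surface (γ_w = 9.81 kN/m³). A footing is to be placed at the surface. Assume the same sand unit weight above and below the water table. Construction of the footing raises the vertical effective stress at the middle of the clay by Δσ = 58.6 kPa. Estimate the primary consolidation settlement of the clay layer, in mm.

S_c ≈ 77 mm

Mid-depth of clay below the ground surface: z = 1.9 + 5.7/2 = 4.75 m.
Total vertical stress at mid-clay: σ_v = 18.4×1.9 + 17.5×2.85 = 84.835 kPa.
Pore pressure: u = 9.81×(4.75 − 0) = 46.598 kPa.
Initial effective stress: σ'_0 = σ_v − u = 84.835 − 46.598 = 38.237 kPa.
Final effective stress: σ'_f = 38.237 + 58.6 = 96.837 kPa.
σ'_f = 96.837 ≤ σ'_p = 124 kPa, so the clay remains overconsolidated and only the recompression index applies:
S_c = C_r·H/(1+e₀)·log₁₀(σ'_f/σ'_0) = 0.069×5.7/2.06×log₁₀(96.837/38.237)
    = 0.19092 × 0.40356 = 0.07705 m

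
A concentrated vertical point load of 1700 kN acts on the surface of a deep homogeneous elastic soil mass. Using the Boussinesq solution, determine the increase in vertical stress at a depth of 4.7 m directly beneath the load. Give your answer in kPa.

Δσ_z ≈ 36.7 kPa

Boussinesq vertical stress below a point load on an elastic half-space:
Δσ_z = 3P/(2πz²) · [1 + (r/z)²]^(−5/2)
r/z = 0/4.7 = 0; [1+(r/z)²]^(−5/2) = 1.
Δσ_z = 3×1700/(2π×4.7²) × 1 = 36.745 × 1 = 36.74 kPa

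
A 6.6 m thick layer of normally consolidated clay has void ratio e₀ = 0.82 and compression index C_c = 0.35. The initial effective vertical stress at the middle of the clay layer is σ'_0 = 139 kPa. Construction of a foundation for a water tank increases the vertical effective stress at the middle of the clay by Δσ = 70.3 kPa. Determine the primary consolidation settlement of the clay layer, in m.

Final effective stress: σ'_f = σ'_0 + Δσ = 139 + 70.3 = 209.3 kPa.
Normally consolidated clay, so the full stress increment lies on the virgin compression line:
S_c = C_c·H/(1+e₀)·log₁₀(σ'_f/σ'_0) = 0.35×6.6/(1+0.82)×log₁₀(209.3/139)
    = 1.2692 × 0.17775 = 0.2256 m

S_c ≈ 0.226 m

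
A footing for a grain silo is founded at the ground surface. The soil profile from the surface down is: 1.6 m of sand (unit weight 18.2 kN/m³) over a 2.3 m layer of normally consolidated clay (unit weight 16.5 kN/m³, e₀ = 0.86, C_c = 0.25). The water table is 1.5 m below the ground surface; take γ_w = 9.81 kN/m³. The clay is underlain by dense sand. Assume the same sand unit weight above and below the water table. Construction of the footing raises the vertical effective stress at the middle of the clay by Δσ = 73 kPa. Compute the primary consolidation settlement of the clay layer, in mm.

Mid-depth of clay below the ground surface: z = 1.6 + 2.3/2 = 2.75 m.
Total vertical stress at mid-clay: σ_v = 18.2×1.6 + 16.5×1.15 = 48.095 kPa.
Pore pressure: u = 9.81×(2.75 − 1.5) = 12.263 kPa.
Initial effective stress: σ'_0 = σ_v − u = 48.095 − 12.263 = 35.832 kPa.
Final effective stress: σ'_f = σ'_0 + Δσ = 35.832 + 73 = 108.83 kPa.
Normally consolidated clay, so the full stress increment lies on the virgin compression line:
S_c = C_c·H/(1+e₀)·log₁₀(σ'_f/σ'_0) = 0.25×2.3/(1+0.86)×log₁₀(108.83/35.832)
    = 0.30914 × 0.48248 = 0.1492 m

S_c ≈ 149 mm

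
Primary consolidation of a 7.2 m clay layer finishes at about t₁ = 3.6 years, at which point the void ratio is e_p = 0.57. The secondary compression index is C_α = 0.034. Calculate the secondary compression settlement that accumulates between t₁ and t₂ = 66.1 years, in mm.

Secondary compression: S_s = C_α·H/(1+e_p)·log₁₀(t₂/t₁)
S_s = 0.034×7.2/(1+0.57)×log₁₀(66.1/3.6)
    = 0.1559 × 1.264 = 0.1971 m

S_s ≈ 197 mm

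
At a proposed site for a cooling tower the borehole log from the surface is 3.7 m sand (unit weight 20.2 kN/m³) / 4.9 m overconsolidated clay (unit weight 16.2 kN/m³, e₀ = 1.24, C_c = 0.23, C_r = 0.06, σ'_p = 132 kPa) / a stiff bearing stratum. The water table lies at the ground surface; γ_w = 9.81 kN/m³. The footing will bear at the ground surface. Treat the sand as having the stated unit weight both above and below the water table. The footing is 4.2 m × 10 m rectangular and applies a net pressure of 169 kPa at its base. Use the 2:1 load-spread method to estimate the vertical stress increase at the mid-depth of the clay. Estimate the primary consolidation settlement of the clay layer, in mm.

Mid-depth of clay below the ground surface: z = 3.7 + 4.9/2 = 6.15 m.
Total vertical stress at mid-clay: σ_v = 20.2×3.7 + 16.2×2.45 = 114.43 kPa.
Pore pressure: u = 9.81×(6.15 − 0) = 60.332 kPa.
Initial effective stress: σ'_0 = σ_v − u = 114.43 − 60.332 = 54.098 kPa.
Stress increase at mid-clay by the 2:1 spreading method:
Δσ = qBL/((B+z)(L+z)) = 169×4.2×10/((4.2+6.15)(10+6.15)) = 42.464 kPa
Final effective stress: σ'_f = 54.098 + 42.464 = 96.562 kPa.
σ'_f = 96.562 ≤ σ'_p = 132 kPa, so the clay remains overconsolidated and only the recompression index applies:
S_c = C_r·H/(1+e₀)·log₁₀(σ'_f/σ'_0) = 0.06×4.9/2.24×log₁₀(96.562/54.098)
    = 0.13125 × 0.25163 = 0.03303 m

S_c ≈ 33 mm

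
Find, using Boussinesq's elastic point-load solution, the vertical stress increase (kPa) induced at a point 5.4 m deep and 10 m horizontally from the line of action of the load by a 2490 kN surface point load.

Δσ_z ≈ 0.987 kPa

Boussinesq vertical stress below a point load on an elastic half-space:
Δσ_z = 3P/(2πz²) · [1 + (r/z)²]^(−5/2)
r/z = 10/5.4 = 1.8519; [1+(r/z)²]^(−5/2) = 0.024219.
Δσ_z = 3×2490/(2π×5.4²) × 0.024219 = 40.771 × 0.024219 = 0.9874 kPa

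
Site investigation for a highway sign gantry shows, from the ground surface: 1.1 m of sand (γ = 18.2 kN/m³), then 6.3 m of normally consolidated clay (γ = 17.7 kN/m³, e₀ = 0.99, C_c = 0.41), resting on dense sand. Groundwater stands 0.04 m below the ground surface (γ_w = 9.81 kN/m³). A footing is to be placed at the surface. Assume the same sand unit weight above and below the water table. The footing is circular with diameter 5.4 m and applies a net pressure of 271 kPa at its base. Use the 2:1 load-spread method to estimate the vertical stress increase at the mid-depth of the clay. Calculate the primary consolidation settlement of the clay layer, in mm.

S_c ≈ 700 mm

Mid-depth of clay below the ground surface: z = 1.1 + 6.3/2 = 4.25 m.
Total vertical stress at mid-clay: σ_v = 18.2×1.1 + 17.7×3.15 = 75.775 kPa.
Pore pressure: u = 9.81×(4.25 − 0.04) = 41.3 kPa.
Initial effective stress: σ'_0 = σ_v − u = 75.775 − 41.3 = 34.475 kPa.
Stress increase at mid-clay by the 2:1 spreading method:
Δσ ≈ qD²/(D+z)² = 271×5.4²/(5.4+4.25)² = 84.86 kPa
Final effective stress: σ'_f = σ'_0 + Δσ = 34.475 + 84.86 = 119.34 kPa.
Normally consolidated clay, so the full stress increment lies on the virgin compression line:
S_c = C_c·H/(1+e₀)·log₁₀(σ'_f/σ'_0) = 0.41×6.3/(1+0.99)×log₁₀(119.34/34.475)
    = 1.298 × 0.53928 = 0.7 m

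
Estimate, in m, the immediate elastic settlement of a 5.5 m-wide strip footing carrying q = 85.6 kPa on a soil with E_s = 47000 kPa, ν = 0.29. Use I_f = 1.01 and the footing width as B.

Immediate (elastic) settlement: S_e = q·B·(1−ν²)/E_s · I_f.
S_e = 85.6 × 5.5 × (1 − 0.29²) / 47000 × 1.01
    = 85.6 × 5.5 × 0.9159 / 47000 × 1.01
    = 0.009266 m

S_e ≈ 0.00927 m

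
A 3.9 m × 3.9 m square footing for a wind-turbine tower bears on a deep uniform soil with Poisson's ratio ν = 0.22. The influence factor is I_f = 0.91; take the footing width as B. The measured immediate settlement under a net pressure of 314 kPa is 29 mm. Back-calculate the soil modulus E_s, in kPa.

S_e = q·B·(1−ν²)/E_s · I_f  ⇒  E_s = q·B·(1−ν²)·I_f / S_e.
E_s = 314 × 3.9 × 0.9516 × 0.91 / 0.029 = 36570 kPa

E_s ≈ 36600 kPa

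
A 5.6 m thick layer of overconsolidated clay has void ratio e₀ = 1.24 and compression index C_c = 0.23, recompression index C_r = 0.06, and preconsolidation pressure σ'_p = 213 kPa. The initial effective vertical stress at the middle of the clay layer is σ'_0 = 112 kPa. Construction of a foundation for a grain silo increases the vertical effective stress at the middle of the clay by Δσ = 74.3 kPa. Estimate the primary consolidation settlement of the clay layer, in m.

S_c ≈ 0.0331 m

Final effective stress: σ'_f = 112 + 74.3 = 186.3 kPa.
σ'_f = 186.3 ≤ σ'_p = 213 kPa, so the clay remains overconsolidated and only the recompression index applies:
S_c = C_r·H/(1+e₀)·log₁₀(σ'_f/σ'_0) = 0.06×5.6/2.24×log₁₀(186.3/112)
    = 0.15 × 0.22099 = 0.03315 m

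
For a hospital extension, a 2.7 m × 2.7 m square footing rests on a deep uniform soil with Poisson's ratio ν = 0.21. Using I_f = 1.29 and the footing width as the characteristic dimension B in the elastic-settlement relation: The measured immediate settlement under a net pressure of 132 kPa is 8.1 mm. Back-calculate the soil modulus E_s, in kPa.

E_s ≈ 54300 kPa

S_e = q·B·(1−ν²)/E_s · I_f  ⇒  E_s = q·B·(1−ν²)·I_f / S_e.
E_s = 132 × 2.7 × 0.9559 × 1.29 / 0.0081 = 54260 kPa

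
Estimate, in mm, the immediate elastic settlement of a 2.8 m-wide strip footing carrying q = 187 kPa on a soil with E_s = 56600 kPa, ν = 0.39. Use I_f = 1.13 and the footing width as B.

S_e ≈ 8.86 mm

Immediate (elastic) settlement: S_e = q·B·(1−ν²)/E_s · I_f.
S_e = 187 × 2.8 × (1 − 0.39²) / 56600 × 1.13
    = 187 × 2.8 × 0.8479 / 56600 × 1.13
    = 0.008864 m = 8.864 mm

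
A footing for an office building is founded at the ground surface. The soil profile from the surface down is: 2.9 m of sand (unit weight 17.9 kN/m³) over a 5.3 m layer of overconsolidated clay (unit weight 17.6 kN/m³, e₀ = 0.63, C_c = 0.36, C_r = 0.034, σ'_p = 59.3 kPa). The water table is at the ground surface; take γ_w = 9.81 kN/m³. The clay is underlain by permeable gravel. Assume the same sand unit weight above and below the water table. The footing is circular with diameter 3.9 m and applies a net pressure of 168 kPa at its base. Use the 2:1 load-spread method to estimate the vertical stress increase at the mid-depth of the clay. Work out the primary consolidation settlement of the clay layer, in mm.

Mid-depth of clay below the ground surface: z = 2.9 + 5.3/2 = 5.55 m.
Total vertical stress at mid-clay: σ_v = 17.9×2.9 + 17.6×2.65 = 98.55 kPa.
Pore pressure: u = 9.81×(5.55 − 0) = 54.446 kPa.
Initial effective stress: σ'_0 = σ_v − u = 98.55 − 54.446 = 44.104 kPa.
Stress increase at mid-clay by the 2:1 spreading method:
Δσ ≈ qD²/(D+z)² = 168×3.9²/(3.9+5.55)² = 28.614 kPa
Final effective stress: σ'_f = 44.104 + 28.614 = 72.718 kPa.
σ'_f = 72.718 > σ'_p = 59.3 kPa, so the stress path crosses the preconsolidation pressure — recompression up to σ'_p, then virgin compression beyond:
S_c = H/(1+e₀)·[C_r·log₁₀(σ'_p/σ'_0) + C_c·log₁₀(σ'_f/σ'_p)]
    = 5.3/1.63 × [0.034×log₁₀(59.3/44.104) + 0.36×log₁₀(72.718/59.3)]
    = 3.2515 × [0.0043716 + 0.031891] = 0.1179 m

S_c ≈ 118 mm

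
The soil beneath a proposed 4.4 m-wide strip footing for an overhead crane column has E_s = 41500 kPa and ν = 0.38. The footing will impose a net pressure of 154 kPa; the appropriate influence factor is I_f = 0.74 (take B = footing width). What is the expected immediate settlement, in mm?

S_e ≈ 10.3 mm

Immediate (elastic) settlement: S_e = q·B·(1−ν²)/E_s · I_f.
S_e = 154 × 4.4 × (1 − 0.38²) / 41500 × 0.74
    = 154 × 4.4 × 0.8556 / 41500 × 0.74
    = 0.01034 m = 10.34 mm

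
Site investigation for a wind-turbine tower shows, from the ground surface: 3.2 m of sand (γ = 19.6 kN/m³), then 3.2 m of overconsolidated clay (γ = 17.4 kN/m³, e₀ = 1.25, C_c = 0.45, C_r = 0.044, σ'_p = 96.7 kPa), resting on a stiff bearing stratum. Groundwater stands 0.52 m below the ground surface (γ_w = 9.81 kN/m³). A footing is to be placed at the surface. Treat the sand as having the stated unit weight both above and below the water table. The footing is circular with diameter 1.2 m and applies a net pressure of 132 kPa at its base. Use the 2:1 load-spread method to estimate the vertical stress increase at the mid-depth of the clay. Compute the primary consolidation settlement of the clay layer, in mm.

S_c ≈ 2.8 mm

Mid-depth of clay below the ground surface: z = 3.2 + 3.2/2 = 4.8 m.
Total vertical stress at mid-clay: σ_v = 19.6×3.2 + 17.4×1.6 = 90.56 kPa.
Pore pressure: u = 9.81×(4.8 − 0.52) = 41.987 kPa.
Initial effective stress: σ'_0 = σ_v − u = 90.56 − 41.987 = 48.573 kPa.
Stress increase at mid-clay by the 2:1 spreading method:
Δσ ≈ qD²/(D+z)² = 132×1.2²/(1.2+4.8)² = 5.28 kPa
Final effective stress: σ'_f = 48.573 + 5.28 = 53.853 kPa.
σ'_f = 53.853 ≤ σ'_p = 96.7 kPa, so the clay remains overconsolidated and only the recompression index applies:
S_c = C_r·H/(1+e₀)·log₁₀(σ'_f/σ'_0) = 0.044×3.2/2.25×log₁₀(53.853/48.573)
    = 0.062577 × 0.044815 = 0.002804 m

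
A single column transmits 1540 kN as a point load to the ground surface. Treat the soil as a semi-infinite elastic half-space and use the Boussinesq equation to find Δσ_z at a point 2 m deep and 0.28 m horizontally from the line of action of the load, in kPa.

Boussinesq vertical stress below a point load on an elastic half-space:
Δσ_z = 3P/(2πz²) · [1 + (r/z)²]^(−5/2)
r/z = 0.28/2 = 0.14; [1+(r/z)²]^(−5/2) = 0.95263.
Δσ_z = 3×1540/(2π×2²) × 0.95263 = 183.82 × 0.95263 = 175.1 kPa

Δσ_z ≈ 175 kPa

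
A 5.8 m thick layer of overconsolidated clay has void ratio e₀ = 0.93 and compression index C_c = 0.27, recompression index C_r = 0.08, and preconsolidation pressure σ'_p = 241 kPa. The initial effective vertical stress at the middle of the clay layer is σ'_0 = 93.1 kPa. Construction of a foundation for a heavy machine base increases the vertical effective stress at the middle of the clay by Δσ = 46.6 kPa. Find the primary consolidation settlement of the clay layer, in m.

S_c ≈ 0.0424 m

Final effective stress: σ'_f = 93.1 + 46.6 = 139.7 kPa.
σ'_f = 139.7 ≤ σ'_p = 241 kPa, so the clay remains overconsolidated and only the recompression index applies:
S_c = C_r·H/(1+e₀)·log₁₀(σ'_f/σ'_0) = 0.08×5.8/1.93×log₁₀(139.7/93.1)
    = 0.24042 × 0.17625 = 0.04237 m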